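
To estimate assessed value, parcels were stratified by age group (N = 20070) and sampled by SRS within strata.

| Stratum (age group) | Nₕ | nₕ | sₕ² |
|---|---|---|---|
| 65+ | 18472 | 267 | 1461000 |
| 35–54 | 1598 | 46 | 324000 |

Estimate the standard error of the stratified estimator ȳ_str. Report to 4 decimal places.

67.9088

Var(ȳ_str) = Σₕ Wₕ²(1 − fₕ)sₕ²/nₕ with Wₕ = Nₕ/N, N = 20070.
65+: Wₕ = 0.92037867; term = 0.92037867²·(1 − 0.01445431)·1461000/267 = 4568.239.
35–54: Wₕ = 0.07962133; term = 0.07962133²·(1 − 0.02878598)·324000/46 = 43.367154.
Sum = 4611.6062.
SE = √(4611.6062) = 67.9088.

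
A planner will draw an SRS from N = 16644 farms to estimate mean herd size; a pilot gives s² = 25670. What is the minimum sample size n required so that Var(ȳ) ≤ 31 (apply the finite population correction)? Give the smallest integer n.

789

Without fpc, n₀ = s²/D = 25670/31 = 828.0645.
With fpc, (1 − n/N)·s²/n ≤ D requires n ≥ n₀/(1 + n₀/N) = 828.0645/(1 + 828.0645/16644) = 788.8195.
Rounding up, n = 789.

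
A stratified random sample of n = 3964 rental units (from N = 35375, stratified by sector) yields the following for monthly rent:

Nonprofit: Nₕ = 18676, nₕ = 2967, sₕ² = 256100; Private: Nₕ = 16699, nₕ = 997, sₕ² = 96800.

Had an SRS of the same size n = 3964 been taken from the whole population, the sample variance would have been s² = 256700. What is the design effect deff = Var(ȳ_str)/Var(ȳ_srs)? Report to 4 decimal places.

0.7057

Var(ȳ_str) = Σ Wₕ²(1−fₕ)sₕ²/nₕ with Wₕ = Nₕ/35375:
  Nonprofit: (18676/35375)²·(1−2967/18676)·256100/2967 = 20.23632
  Private: (16699/35375)²·(1−997/16699)·96800/997 = 20.343831
  → Var(ȳ_str) = 40.580151.
Var(ȳ_srs) = (1 − 3964/35375)·256700/3964 = 57.501283.
deff = 40.580151 / 57.501283 = 0.7057.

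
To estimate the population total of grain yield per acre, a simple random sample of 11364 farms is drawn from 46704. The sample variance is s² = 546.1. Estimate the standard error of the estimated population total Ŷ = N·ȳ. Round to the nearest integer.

8906

Var(Ŷ) = N²·Var(ȳ) = N²·(1 − n/N)·s²/n.
f = 11364/46704 = 0.24331963; Var(ȳ) = 0.75668037·546.1/11364 = 0.036362474.
Var(Ŷ) = 46704² · 0.036362474 = 7.9316142 × 10^7.
SE(Ŷ) = √(7.9316142 × 10^7) = 8906.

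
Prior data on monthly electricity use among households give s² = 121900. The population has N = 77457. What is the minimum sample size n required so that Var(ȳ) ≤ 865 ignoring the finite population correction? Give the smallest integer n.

141

Without fpc, n₀ = s²/D = 121900/865 = 140.9249.
Rounding up, n = 141.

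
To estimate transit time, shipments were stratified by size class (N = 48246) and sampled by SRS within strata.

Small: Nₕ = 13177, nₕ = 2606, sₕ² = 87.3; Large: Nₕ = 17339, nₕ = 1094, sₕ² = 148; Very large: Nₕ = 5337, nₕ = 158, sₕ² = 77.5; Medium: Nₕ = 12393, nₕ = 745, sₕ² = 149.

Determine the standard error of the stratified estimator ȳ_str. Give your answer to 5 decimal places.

0.19132

Var(ȳ_str) = Σₕ Wₕ²(1 − fₕ)sₕ²/nₕ with Wₕ = Nₕ/N, N = 48246.
Small: Wₕ = 0.27312109; term = 0.27312109²·(1 − 0.19776884)·87.3/2606 = 0.002004702.
Large: Wₕ = 0.35938731; term = 0.35938731²·(1 − 0.06309476)·148/1094 = 0.016370635.
Very large: Wₕ = 0.11062057; term = 0.11062057²·(1 − 0.02960465)·77.5/158 = 0.0058245866.
Medium: Wₕ = 0.25687104; term = 0.25687104²·(1 − 0.06011458)·149/745 = 0.012403241.
Sum = 0.036603165.
SE = √(0.036603165) = 0.19132.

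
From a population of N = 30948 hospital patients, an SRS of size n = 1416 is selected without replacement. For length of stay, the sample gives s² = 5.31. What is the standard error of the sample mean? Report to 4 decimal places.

0.0598

Under SRS without replacement, Var(ȳ) = (1 − f)·s²/n with f = n/N = 1416/30948 = 0.04575417.
Var(ȳ) = (1 − 0.04575417)·5.31/1416 = 0.95424583·0.00375 = 0.0035784219.
SE(ȳ) = √(0.0035784219) = 0.0598.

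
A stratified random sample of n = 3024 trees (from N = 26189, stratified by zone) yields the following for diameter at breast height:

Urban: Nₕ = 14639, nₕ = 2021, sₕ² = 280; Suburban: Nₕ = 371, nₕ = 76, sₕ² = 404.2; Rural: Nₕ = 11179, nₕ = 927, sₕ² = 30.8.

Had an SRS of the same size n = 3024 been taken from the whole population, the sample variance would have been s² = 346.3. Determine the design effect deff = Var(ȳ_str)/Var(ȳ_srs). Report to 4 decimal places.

0.4315

Var(ȳ_str) = Σ Wₕ²(1−fₕ)sₕ²/nₕ with Wₕ = Nₕ/26189:
  Urban: (14639/26189)²·(1−2021/14639)·280/2021 = 0.037312626
  Suburban: (371/26189)²·(1−76/371)·404.2/76 = 8.4867383 × 10^-4
  Rural: (11179/26189)²·(1−927/11179)·30.8/927 = 0.0055519392
  → Var(ȳ_str) = 0.043713239.
Var(ȳ_srs) = (1 − 3024/26189)·346.3/3024 = 0.10129409.
deff = 0.043713239 / 0.10129409 = 0.4315.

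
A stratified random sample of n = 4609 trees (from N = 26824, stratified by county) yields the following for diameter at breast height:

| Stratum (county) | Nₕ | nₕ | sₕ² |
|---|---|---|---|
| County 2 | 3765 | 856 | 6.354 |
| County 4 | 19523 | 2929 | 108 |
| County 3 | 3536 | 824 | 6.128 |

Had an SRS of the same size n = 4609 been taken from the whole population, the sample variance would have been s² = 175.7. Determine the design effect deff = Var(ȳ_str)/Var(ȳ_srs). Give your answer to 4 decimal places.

Var(ȳ_str) = Σ Wₕ²(1−fₕ)sₕ²/nₕ with Wₕ = Nₕ/26824:
  County 2: (3765/26824)²·(1−856/3765)·6.354/856 = 1.1298871 × 10^-4
  County 4: (19523/26824)²·(1−2929/19523)·108/2929 = 0.016601791
  County 3: (3536/26824)²·(1−824/3536)·6.128/824 = 9.9116602 × 10^-5
  → Var(ȳ_str) = 0.016813896.
Var(ȳ_srs) = (1 − 4609/26824)·175.7/4609 = 0.031570963.
deff = 0.016813896 / 0.031570963 = 0.5326.

0.5326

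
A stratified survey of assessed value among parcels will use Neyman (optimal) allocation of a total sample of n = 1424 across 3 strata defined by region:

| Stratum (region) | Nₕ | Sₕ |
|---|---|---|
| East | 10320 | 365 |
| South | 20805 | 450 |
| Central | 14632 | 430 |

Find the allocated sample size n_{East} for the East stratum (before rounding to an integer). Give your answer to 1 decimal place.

276.2

Neyman allocation: nₕ = n·NₕSₕ / Σⱼ NⱼSⱼ.
Σ NⱼSⱼ = 10320·365 + 20805·450 + 14632·430 = 1.942081 × 10^7.
n_{East} = 1424·10320·365 / (1.942081 × 10^7) = 276.2.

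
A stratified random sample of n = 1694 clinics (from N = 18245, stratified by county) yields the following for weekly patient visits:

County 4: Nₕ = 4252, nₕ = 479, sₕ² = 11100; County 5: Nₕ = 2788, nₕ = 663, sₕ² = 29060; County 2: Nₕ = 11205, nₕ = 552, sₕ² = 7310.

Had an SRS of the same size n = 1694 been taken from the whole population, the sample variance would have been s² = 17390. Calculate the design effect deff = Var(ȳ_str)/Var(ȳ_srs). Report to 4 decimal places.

Var(ȳ_str) = Σ Wₕ²(1−fₕ)sₕ²/nₕ with Wₕ = Nₕ/18245:
  County 4: (4252/18245)²·(1−479/4252)·11100/479 = 1.1168113
  County 5: (2788/18245)²·(1−663/2788)·29060/663 = 0.78009241
  County 2: (11205/18245)²·(1−552/11205)·7310/552 = 4.7486958
  → Var(ȳ_str) = 6.6455995.
Var(ȳ_srs) = (1 − 1694/18245)·17390/1694 = 9.3125056.
deff = 6.6455995 / 9.3125056 = 0.7136.

0.7136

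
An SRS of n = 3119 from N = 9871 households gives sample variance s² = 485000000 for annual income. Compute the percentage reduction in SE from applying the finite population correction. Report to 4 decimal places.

f = n/N = 3119/9871 = 0.31597609.
SE_no-fpc = √(s²/n) = 394.33305; SE_fpc = √((1−f)s²/n) = 326.13606.
Ratio = √(1−f) = 0.82705738. Reduction = 100·(1 − 0.82705738) = 17.2943%.

17.2943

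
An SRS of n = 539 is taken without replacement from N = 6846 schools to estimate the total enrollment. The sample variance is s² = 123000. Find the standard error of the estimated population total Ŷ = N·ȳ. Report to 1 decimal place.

Var(Ŷ) = N²·Var(ȳ) = N²·(1 − n/N)·s²/n.
f = 539/6846 = 0.07873211; Var(ȳ) = 0.92126789·123000/539 = 210.23368.
Var(Ŷ) = 6846² · 210.23368 = 9.8531724 × 10^9.
SE(Ŷ) = √(9.8531724 × 10^9) = 99263.1.

99263.1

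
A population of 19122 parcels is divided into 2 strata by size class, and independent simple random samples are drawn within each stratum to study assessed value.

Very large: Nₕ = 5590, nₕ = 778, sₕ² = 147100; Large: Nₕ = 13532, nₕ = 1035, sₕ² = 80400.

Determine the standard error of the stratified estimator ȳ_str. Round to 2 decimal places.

7.06

Var(ȳ_str) = Σₕ Wₕ²(1 − fₕ)sₕ²/nₕ with Wₕ = Nₕ/N, N = 19122.
Very large: Wₕ = 0.29233344; term = 0.29233344²·(1 − 0.13917710)·147100/778 = 13.909255.
Large: Wₕ = 0.70766656; term = 0.70766656²·(1 − 0.07648537)·80400/1035 = 35.926659.
Sum = 49.835914.
SE = √(49.835914) = 7.06.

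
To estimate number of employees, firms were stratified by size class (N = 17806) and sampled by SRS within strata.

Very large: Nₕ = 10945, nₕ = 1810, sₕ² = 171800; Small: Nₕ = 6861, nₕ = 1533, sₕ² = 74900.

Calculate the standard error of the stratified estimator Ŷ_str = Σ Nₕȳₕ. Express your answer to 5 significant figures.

106190

Var(Ŷ_str) = Σₕ Nₕ²(1 − fₕ)sₕ²/nₕ.
Very large: 10945²·(1 − 1810/10945)·171800/1810 = 9.4900588 × 10^9.
Small: 6861²·(1 − 1533/6861)·74900/1533 = 1.7860405 × 10^9.
Sum = 1.1276099 × 10^10.
SE = √(1.1276099 × 10^10) = 106190.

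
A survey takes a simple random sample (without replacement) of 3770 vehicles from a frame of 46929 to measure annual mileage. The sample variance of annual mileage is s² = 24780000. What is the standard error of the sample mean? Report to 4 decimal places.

Under SRS without replacement, Var(ȳ) = (1 − f)·s²/n with f = n/N = 3770/46929 = 0.08033412.
Var(ȳ) = (1 − 0.08033412)·24780000/3770 = 0.91966588·6572.9443 = 6044.9126.
SE(ȳ) = √(6044.9126) = 77.7490.

77.7490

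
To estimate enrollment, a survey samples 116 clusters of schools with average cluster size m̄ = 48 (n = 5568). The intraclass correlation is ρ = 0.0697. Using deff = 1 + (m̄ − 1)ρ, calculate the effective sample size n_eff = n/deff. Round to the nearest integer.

deff = 1 + (48 − 1)·0.0697 = 1 + 3.2759 = 4.2759.
n_eff = 5568 / 4.2759 = 1302.

1302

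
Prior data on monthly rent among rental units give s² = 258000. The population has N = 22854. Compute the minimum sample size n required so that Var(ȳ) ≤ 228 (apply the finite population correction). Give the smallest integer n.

Without fpc, n₀ = s²/D = 258000/228 = 1131.5789.
With fpc, (1 − n/N)·s²/n ≤ D requires n ≥ n₀/(1 + n₀/N) = 1131.5789/(1 + 1131.5789/22854) = 1078.1939.
Rounding up, n = 1079.

1079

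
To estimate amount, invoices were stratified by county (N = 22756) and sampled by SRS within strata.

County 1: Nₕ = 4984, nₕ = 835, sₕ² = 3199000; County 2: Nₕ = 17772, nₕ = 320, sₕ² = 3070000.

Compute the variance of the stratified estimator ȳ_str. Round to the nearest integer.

Var(ȳ_str) = Σₕ Wₕ²(1 − fₕ)sₕ²/nₕ with Wₕ = Nₕ/N, N = 22756.
County 1: Wₕ = 0.21901916; term = 0.21901916²·(1 − 0.16753612)·3199000/835 = 152.98801.
County 2: Wₕ = 0.78098084; term = 0.78098084²·(1 − 0.01800585)·3070000/320 = 5746.1645.
Sum = 5899.1525.

5899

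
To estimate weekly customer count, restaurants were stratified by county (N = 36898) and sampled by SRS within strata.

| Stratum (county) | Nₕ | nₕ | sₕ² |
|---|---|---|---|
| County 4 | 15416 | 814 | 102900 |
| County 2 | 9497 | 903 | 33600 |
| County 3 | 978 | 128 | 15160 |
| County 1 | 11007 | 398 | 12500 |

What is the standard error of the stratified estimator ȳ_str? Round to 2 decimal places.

5.09

Var(ȳ_str) = Σₕ Wₕ²(1 − fₕ)sₕ²/nₕ with Wₕ = Nₕ/N, N = 36898.
County 4: Wₕ = 0.41780042; term = 0.41780042²·(1 − 0.05280228)·102900/814 = 20.901111.
County 2: Wₕ = 0.25738522; term = 0.25738522²·(1 − 0.09508266)·33600/903 = 2.2306306.
County 3: Wₕ = 0.02650550; term = 0.02650550²·(1 − 0.13087935)·15160/128 = 0.072317159.
County 1: Wₕ = 0.29830885; term = 0.29830885²·(1 − 0.03615881)·12500/398 = 2.693796.
Sum = 25.897855.
SE = √(25.897855) = 5.09.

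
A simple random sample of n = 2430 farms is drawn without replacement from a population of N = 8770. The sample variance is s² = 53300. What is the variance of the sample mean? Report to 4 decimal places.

Under SRS without replacement, Var(ȳ) = (1 − f)·s²/n with f = n/N = 2430/8770 = 0.27708096.
Var(ȳ) = (1 − 0.27708096)·53300/2430 = 0.72291904·21.934156 = 15.856619.

15.8566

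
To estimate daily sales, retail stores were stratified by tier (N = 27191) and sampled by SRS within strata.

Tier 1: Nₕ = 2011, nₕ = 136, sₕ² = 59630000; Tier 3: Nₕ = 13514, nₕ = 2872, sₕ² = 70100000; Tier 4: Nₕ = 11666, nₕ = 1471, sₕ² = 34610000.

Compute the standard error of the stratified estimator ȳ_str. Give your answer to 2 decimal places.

Var(ȳ_str) = Σₕ Wₕ²(1 − fₕ)sₕ²/nₕ with Wₕ = Nₕ/N, N = 27191.
Tier 1: Wₕ = 0.07395830; term = 0.07395830²·(1 − 0.06762805)·59630000/136 = 2236.088.
Tier 3: Wₕ = 0.49700268; term = 0.49700268²·(1 − 0.21252035)·70100000/2872 = 4747.7779.
Tier 4: Wₕ = 0.42903902; term = 0.42903902²·(1 − 0.12609292)·34610000/1471 = 3784.8421.
Sum = 10768.708.
SE = √(10768.708) = 103.77.

103.77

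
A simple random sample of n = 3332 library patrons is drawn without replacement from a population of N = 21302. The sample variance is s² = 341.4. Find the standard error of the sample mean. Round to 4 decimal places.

0.2940

Under SRS without replacement, Var(ȳ) = (1 − f)·s²/n with f = n/N = 3332/21302 = 0.15641724.
Var(ȳ) = (1 − 0.15641724)·341.4/3332 = 0.84358276·0.10246098 = 0.08643432.
SE(ȳ) = √(0.08643432) = 0.2940.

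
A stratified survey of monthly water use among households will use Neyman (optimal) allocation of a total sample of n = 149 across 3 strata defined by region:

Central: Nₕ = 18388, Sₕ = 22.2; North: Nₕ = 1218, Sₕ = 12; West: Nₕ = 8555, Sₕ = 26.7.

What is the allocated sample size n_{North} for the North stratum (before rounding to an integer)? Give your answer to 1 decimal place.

3.3

Neyman allocation: nₕ = n·NₕSₕ / Σⱼ NⱼSⱼ.
Σ NⱼSⱼ = 18388·22.2 + 1218·12 + 8555·26.7 = 651248.1.
n_{North} = 149·1218·12 / 651248.1 = 3.3.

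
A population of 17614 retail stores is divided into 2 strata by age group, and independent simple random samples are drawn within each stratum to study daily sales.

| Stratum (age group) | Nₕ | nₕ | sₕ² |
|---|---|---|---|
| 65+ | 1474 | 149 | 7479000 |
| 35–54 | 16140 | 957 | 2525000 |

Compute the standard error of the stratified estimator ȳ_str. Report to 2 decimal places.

Var(ȳ_str) = Σₕ Wₕ²(1 − fₕ)sₕ²/nₕ with Wₕ = Nₕ/N, N = 17614.
65+: Wₕ = 0.08368343; term = 0.08368343²·(1 − 0.10108548)·7479000/149 = 315.9764.
35–54: Wₕ = 0.91631657; term = 0.91631657²·(1 − 0.05929368)·2525000/957 = 2083.985.
Sum = 2399.9614.
SE = √(2399.9614) = 48.99.

48.99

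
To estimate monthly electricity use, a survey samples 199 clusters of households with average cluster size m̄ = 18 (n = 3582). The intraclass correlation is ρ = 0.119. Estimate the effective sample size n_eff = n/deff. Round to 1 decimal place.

deff = 1 + (18 − 1)·0.119 = 1 + 2.023 = 3.023.
n_eff = 3582 / 3.023 = 1184.9.

1184.9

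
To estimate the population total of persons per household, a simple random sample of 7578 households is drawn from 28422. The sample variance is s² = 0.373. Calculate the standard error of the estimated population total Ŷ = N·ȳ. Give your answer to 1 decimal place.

170.8

Var(Ŷ) = N²·Var(ȳ) = N²·(1 − n/N)·s²/n.
f = 7578/28422 = 0.26662445; Var(ȳ) = 0.73337555·0.373/7578 = 3.6097794 × 10^-5.
Var(Ŷ) = 28422² · (3.6097794 × 10^-5) = 29160.162.
SE(Ŷ) = √(29160.162) = 170.8.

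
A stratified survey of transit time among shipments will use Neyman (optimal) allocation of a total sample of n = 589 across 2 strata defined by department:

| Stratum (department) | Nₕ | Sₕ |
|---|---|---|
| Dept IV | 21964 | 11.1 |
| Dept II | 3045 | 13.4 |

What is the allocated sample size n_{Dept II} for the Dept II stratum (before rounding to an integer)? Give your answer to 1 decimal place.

Neyman allocation: nₕ = n·NₕSₕ / Σⱼ NⱼSⱼ.
Σ NⱼSⱼ = 21964·11.1 + 3045·13.4 = 284603.4.
n_{Dept II} = 589·3045·13.4 / 284603.4 = 84.4.

84.4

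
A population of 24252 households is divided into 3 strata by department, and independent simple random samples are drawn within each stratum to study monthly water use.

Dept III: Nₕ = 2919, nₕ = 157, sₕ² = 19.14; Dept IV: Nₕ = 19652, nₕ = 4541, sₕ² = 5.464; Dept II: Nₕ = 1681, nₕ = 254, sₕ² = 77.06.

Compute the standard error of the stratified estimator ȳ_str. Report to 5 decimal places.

Var(ȳ_str) = Σₕ Wₕ²(1 − fₕ)sₕ²/nₕ with Wₕ = Nₕ/N, N = 24252.
Dept III: Wₕ = 0.12036121; term = 0.12036121²·(1 − 0.05378554)·19.14/157 = 0.0016711096.
Dept IV: Wₕ = 0.81032492; term = 0.81032492²·(1 − 0.23107063)·5.464/4541 = 6.0752483 × 10^-4.
Dept II: Wₕ = 0.06931387; term = 0.06931387²·(1 − 0.15110054)·77.06/254 = 0.001237348.
Sum = 0.0035159824.
SE = √(0.0035159824) = 0.05930.

0.05930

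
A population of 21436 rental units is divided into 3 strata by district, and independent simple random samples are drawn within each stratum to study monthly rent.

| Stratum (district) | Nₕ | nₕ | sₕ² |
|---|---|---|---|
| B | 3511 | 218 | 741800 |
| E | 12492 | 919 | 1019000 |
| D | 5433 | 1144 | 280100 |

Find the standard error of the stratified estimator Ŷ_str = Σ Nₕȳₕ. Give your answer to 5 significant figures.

Var(Ŷ_str) = Σₕ Nₕ²(1 − fₕ)sₕ²/nₕ.
B: 3511²·(1 − 218/3511)·741800/218 = 3.9341679 × 10^10.
E: 12492²·(1 − 919/12492)·1019000/919 = 1.6030114 × 10^11.
D: 5433²·(1 − 1144/5433)·280100/1144 = 5.7053571 × 10^9.
Sum = 2.0534818 × 10^11.
SE = √(2.0534818 × 10^11) = 453150.

453150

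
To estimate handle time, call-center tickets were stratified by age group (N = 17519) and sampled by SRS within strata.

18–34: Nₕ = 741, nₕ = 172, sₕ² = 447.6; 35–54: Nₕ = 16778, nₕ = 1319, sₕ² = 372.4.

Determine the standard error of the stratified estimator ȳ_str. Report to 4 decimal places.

0.4921

Var(ȳ_str) = Σₕ Wₕ²(1 − fₕ)sₕ²/nₕ with Wₕ = Nₕ/N, N = 17519.
18–34: Wₕ = 0.04229693; term = 0.04229693²·(1 − 0.23211876)·447.6/172 = 0.0035749789.
35–54: Wₕ = 0.95770307; term = 0.95770307²·(1 − 0.07861485)·372.4/1319 = 0.23859857.
Sum = 0.24217355.
SE = √(0.24217355) = 0.4921.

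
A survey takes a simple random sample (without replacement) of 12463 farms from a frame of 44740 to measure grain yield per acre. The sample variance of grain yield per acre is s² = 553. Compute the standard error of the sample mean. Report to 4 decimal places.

Under SRS without replacement, Var(ȳ) = (1 − f)·s²/n with f = n/N = 12463/44740 = 0.27856504.
Var(ȳ) = (1 − 0.27856504)·553/12463 = 0.72143496·0.044371339 = 0.032011035.
SE(ȳ) = √(0.032011035) = 0.1789.

0.1789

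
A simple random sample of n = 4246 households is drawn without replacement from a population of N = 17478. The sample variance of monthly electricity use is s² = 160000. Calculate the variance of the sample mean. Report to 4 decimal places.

Under SRS without replacement, Var(ȳ) = (1 − f)·s²/n with f = n/N = 4246/17478 = 0.24293397.
Var(ȳ) = (1 − 0.24293397)·160000/4246 = 0.75706603·37.682525 = 28.528159.

28.5282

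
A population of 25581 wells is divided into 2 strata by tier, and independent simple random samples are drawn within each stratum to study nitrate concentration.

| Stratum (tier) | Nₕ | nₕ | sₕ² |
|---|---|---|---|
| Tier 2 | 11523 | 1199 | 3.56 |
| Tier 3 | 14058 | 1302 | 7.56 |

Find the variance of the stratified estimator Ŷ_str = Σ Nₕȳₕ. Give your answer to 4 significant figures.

1.394 × 10^6

Var(Ŷ_str) = Σₕ Nₕ²(1 − fₕ)sₕ²/nₕ.
Tier 2: 11523²·(1 − 1199/11523)·3.56/1199 = 353219.26.
Tier 3: 14058²·(1 − 1302/14058)·7.56/1302 = 1.0412352 × 10^6.
Sum = 1.3944545 × 10^6.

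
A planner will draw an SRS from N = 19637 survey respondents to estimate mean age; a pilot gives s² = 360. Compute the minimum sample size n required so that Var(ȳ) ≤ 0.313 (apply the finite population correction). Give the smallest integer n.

1087

Without fpc, n₀ = s²/D = 360/0.313 = 1150.1597.
With fpc, (1 − n/N)·s²/n ≤ D requires n ≥ n₀/(1 + n₀/N) = 1150.1597/(1 + 1150.1597/19637) = 1086.5210.
Rounding up, n = 1087.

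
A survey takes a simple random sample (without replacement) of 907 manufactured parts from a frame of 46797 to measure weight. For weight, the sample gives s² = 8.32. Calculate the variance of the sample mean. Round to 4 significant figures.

0.008995

Under SRS without replacement, Var(ȳ) = (1 − f)·s²/n with f = n/N = 907/46797 = 0.01938158.
Var(ȳ) = (1 − 0.01938158)·8.32/907 = 0.98061842·0.0091730981 = 0.008995309.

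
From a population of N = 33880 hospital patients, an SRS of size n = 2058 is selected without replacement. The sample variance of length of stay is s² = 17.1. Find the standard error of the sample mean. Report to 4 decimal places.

0.0883

Under SRS without replacement, Var(ȳ) = (1 − f)·s²/n with f = n/N = 2058/33880 = 0.06074380.
Var(ȳ) = (1 − 0.06074380)·17.1/2058 = 0.93925620·0.0083090379 = 0.0078043154.
SE(ȳ) = √(0.0078043154) = 0.0883.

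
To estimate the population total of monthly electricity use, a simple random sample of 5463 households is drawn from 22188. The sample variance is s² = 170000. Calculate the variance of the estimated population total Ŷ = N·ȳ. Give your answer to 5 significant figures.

1.1548 × 10^10

Var(Ŷ) = N²·Var(ȳ) = N²·(1 − n/N)·s²/n.
f = 5463/22188 = 0.24621417; Var(ȳ) = 0.75378583·170000/5463 = 23.456634.
Var(Ŷ) = 22188² · 23.456634 = 1.1547873 × 10^10.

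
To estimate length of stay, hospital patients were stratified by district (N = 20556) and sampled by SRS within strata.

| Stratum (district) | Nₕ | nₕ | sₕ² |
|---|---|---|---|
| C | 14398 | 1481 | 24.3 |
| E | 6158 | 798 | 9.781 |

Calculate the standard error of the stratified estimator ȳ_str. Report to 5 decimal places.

Var(ȳ_str) = Σₕ Wₕ²(1 − fₕ)sₕ²/nₕ with Wₕ = Nₕ/N, N = 20556.
C: Wₕ = 0.70042810; term = 0.70042810²·(1 − 0.10286151)·24.3/1481 = 0.0072216731.
E: Wₕ = 0.29957190; term = 0.29957190²·(1 − 0.12958753)·9.781/798 = 9.5743131 × 10^-4.
Sum = 0.0081791044.
SE = √(0.0081791044) = 0.09044.

0.09044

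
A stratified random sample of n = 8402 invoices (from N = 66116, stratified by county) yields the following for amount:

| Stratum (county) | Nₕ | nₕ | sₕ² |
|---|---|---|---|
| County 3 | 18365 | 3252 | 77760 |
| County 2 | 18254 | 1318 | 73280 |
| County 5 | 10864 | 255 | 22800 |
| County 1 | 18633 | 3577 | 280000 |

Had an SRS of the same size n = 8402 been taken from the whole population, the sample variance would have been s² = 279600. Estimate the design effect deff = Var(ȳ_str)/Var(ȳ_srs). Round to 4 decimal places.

Var(ȳ_str) = Σ Wₕ²(1−fₕ)sₕ²/nₕ with Wₕ = Nₕ/66116:
  County 3: (18365/66116)²·(1−3252/18365)·77760/3252 = 1.5182182
  County 2: (18254/66116)²·(1−1318/18254)·73280/1318 = 3.9321113
  County 5: (10864/66116)²·(1−255/10864)·22800/255 = 2.3574676
  County 1: (18633/66116)²·(1−3577/18633)·280000/3577 = 5.023638
  → Var(ȳ_str) = 12.831435.
Var(ȳ_srs) = (1 − 8402/66116)·279600/8402 = 29.04886.
deff = 12.831435 / 29.04886 = 0.4417.

0.4417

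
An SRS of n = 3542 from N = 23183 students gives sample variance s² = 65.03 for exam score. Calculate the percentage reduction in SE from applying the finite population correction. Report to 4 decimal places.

7.9557

f = n/N = 3542/23183 = 0.15278437.
SE_no-fpc = √(s²/n) = 0.13549791; SE_fpc = √((1−f)s²/n) = 0.12471813.
Ratio = √(1−f) = 0.92044317. Reduction = 100·(1 − 0.92044317) = 7.9557%.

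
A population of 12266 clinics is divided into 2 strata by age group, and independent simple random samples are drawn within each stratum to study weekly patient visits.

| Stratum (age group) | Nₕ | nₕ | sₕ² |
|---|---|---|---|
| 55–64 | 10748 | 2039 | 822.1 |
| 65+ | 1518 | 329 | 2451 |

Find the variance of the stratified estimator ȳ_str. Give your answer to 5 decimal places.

Var(ȳ_str) = Σₕ Wₕ²(1 − fₕ)sₕ²/nₕ with Wₕ = Nₕ/N, N = 12266.
55–64: Wₕ = 0.87624327; term = 0.87624327²·(1 − 0.18970971)·822.1/2039 = 0.25084038.
65+: Wₕ = 0.12375673; term = 0.12375673²·(1 − 0.21673254)·2451/329 = 0.089370692.
Sum = 0.34021107.

0.34021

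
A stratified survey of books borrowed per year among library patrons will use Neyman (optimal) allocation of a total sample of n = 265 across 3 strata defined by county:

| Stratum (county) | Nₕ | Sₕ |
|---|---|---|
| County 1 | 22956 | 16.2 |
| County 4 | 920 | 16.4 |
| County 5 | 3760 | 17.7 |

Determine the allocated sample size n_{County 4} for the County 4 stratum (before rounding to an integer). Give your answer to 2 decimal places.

Neyman allocation: nₕ = n·NₕSₕ / Σⱼ NⱼSⱼ.
Σ NⱼSⱼ = 22956·16.2 + 920·16.4 + 3760·17.7 = 453527.2.
n_{County 4} = 265·920·16.4 / 453527.2 = 8.82.

8.82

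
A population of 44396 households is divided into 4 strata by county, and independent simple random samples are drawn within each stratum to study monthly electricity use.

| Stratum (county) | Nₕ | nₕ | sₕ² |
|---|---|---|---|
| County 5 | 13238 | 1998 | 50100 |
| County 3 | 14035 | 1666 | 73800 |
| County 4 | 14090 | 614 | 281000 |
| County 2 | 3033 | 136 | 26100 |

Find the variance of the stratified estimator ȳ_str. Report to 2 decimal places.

50.74

Var(ȳ_str) = Σₕ Wₕ²(1 − fₕ)sₕ²/nₕ with Wₕ = Nₕ/N, N = 44396.
County 5: Wₕ = 0.29818002; term = 0.29818002²·(1 − 0.15092914)·50100/1998 = 1.8929679.
County 3: Wₕ = 0.31613208; term = 0.31613208²·(1 − 0.11870324)·73800/1666 = 3.9015815.
County 4: Wₕ = 0.31737093; term = 0.31737093²·(1 − 0.04357700)·281000/614 = 44.088189.
County 2: Wₕ = 0.06831697; term = 0.06831697²·(1 − 0.04484009)·26100/136 = 0.85552916.
Sum = 50.738268.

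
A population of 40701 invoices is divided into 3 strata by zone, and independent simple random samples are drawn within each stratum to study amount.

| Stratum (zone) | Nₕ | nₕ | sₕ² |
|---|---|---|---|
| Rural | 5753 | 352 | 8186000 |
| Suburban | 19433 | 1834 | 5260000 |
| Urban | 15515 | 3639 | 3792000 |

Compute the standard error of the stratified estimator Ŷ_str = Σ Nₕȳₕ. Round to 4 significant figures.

Var(Ŷ_str) = Σₕ Nₕ²(1 − fₕ)sₕ²/nₕ.
Rural: 5753²·(1 − 352/5753)·8186000/352 = 7.2259945 × 10^11.
Suburban: 19433²·(1 − 1834/19433)·5260000/1834 = 9.8087633 × 10^11.
Urban: 15515²·(1 − 3639/15515)·3792000/3639 = 1.920031 × 10^11.
Sum = 1.8954789 × 10^12.
SE = √(1.8954789 × 10^12) = 1.377 × 10^6.

1.377 × 10^6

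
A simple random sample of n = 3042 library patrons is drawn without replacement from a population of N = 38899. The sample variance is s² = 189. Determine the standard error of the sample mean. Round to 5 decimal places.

0.23931

Under SRS without replacement, Var(ȳ) = (1 − f)·s²/n with f = n/N = 3042/38899 = 0.07820252.
Var(ȳ) = (1 − 0.07820252)·189/3042 = 0.92179748·0.062130178 = 0.057271441.
SE(ȳ) = √(0.057271441) = 0.23931.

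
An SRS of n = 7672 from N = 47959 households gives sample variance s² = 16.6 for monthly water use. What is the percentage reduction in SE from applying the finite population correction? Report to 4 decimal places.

f = n/N = 7672/47959 = 0.15996997.
SE_no-fpc = √(s²/n) = 0.04651572; SE_fpc = √((1−f)s²/n) = 0.042633123.
Ratio = √(1−f) = 0.91653152. Reduction = 100·(1 − 0.91653152) = 8.3468%.

8.3468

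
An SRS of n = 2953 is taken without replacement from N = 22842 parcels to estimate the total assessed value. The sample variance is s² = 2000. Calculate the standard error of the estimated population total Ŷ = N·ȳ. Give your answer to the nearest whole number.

17541

Var(Ŷ) = N²·Var(ȳ) = N²·(1 − n/N)·s²/n.
f = 2953/22842 = 0.12927940; Var(ȳ) = 0.87072060·2000/2953 = 0.58971934.
Var(Ŷ) = 22842² · 0.58971934 = 3.0769017 × 10^8.
SE(Ŷ) = √(3.0769017 × 10^8) = 17541.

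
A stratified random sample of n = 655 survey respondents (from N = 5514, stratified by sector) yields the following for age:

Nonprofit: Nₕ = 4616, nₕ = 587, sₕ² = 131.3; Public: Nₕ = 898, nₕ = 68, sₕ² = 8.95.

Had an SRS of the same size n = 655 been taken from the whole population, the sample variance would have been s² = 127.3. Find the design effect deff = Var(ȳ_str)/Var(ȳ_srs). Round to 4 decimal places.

0.8177

Var(ȳ_str) = Σ Wₕ²(1−fₕ)sₕ²/nₕ with Wₕ = Nₕ/5514:
  Nonprofit: (4616/5514)²·(1−587/4616)·131.3/587 = 0.13682207
  Public: (898/5514)²·(1−68/898)·8.95/68 = 0.003226525
  → Var(ȳ_str) = 0.1400486.
Var(ȳ_srs) = (1 − 655/5514)·127.3/655 = 0.17126446.
deff = 0.1400486 / 0.17126446 = 0.8177.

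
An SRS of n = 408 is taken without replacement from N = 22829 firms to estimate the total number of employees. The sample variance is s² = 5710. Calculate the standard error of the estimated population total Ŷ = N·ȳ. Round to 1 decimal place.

Var(Ŷ) = N²·Var(ȳ) = N²·(1 − n/N)·s²/n.
f = 408/22829 = 0.01787200; Var(ȳ) = 0.98212800·5710/408 = 13.744978.
Var(Ŷ) = 22829² · 13.744978 = 7.1633773 × 10^9.
SE(Ŷ) = √(7.1633773 × 10^9) = 84636.7.

84636.7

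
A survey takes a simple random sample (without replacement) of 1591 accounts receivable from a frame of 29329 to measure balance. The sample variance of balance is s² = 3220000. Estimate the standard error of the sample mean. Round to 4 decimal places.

Under SRS without replacement, Var(ȳ) = (1 − f)·s²/n with f = n/N = 1591/29329 = 0.05424665.
Var(ȳ) = (1 − 0.05424665)·3220000/1591 = 0.94575335·2023.8843 = 1914.0954.
SE(ȳ) = √(1914.0954) = 43.7504.

43.7504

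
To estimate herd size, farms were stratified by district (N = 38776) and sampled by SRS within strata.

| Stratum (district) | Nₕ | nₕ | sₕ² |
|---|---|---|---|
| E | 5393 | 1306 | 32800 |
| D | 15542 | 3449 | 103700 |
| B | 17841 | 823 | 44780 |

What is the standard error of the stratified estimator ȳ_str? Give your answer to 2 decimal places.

3.89

Var(ȳ_str) = Σₕ Wₕ²(1 − fₕ)sₕ²/nₕ with Wₕ = Nₕ/N, N = 38776.
E: Wₕ = 0.13908087; term = 0.13908087²·(1 − 0.24216577)·32800/1306 = 0.36816264.
D: Wₕ = 0.40081494; term = 0.40081494²·(1 − 0.22191481)·103700/3449 = 3.7583784.
B: Wₕ = 0.46010419; term = 0.46010419²·(1 − 0.04612970)·44780/823 = 10.987173.
Sum = 15.113714.
SE = √(15.113714) = 3.89.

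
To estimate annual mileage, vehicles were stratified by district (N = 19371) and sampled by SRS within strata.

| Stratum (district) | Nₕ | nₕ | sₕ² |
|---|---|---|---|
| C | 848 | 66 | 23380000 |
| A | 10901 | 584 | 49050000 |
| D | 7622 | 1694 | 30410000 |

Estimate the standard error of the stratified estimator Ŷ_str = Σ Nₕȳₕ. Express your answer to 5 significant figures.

Var(Ŷ_str) = Σₕ Nₕ²(1 − fₕ)sₕ²/nₕ.
C: 848²·(1 − 66/848)·23380000/66 = 2.349109 × 10^11.
A: 10901²·(1 − 584/10901)·49050000/584 = 9.4459564 × 10^12.
D: 7622²·(1 − 1694/7622)·30410000/1694 = 8.1111074 × 10^11.
Sum = 1.0491978 × 10^13.
SE = √(1.0491978 × 10^13) = 3.2391 × 10^6.

3.2391 × 10^6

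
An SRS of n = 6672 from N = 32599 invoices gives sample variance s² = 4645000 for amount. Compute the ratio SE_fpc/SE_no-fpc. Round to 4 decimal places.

0.8918

f = n/N = 6672/32599 = 0.20466885.
SE_no-fpc = √(s²/n) = 26.38547; SE_fpc = √((1−f)s²/n) = 23.530916.
Ratio = √(1−f) = 0.89181340.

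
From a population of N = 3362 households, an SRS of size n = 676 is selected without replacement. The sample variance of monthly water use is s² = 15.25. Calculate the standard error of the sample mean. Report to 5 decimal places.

Under SRS without replacement, Var(ȳ) = (1 − f)·s²/n with f = n/N = 676/3362 = 0.20107079.
Var(ȳ) = (1 − 0.20107079)·15.25/676 = 0.79892921·0.022559172 = 0.018023181.
SE(ȳ) = √(0.018023181) = 0.13425.

0.13425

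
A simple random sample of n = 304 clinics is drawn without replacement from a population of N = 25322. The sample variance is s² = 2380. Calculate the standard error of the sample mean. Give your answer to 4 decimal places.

Under SRS without replacement, Var(ȳ) = (1 − f)·s²/n with f = n/N = 304/25322 = 0.01200537.
Var(ȳ) = (1 − 0.01200537)·2380/304 = 0.98799463·7.8289474 = 7.734958.
SE(ȳ) = √(7.734958) = 2.7812.

2.7812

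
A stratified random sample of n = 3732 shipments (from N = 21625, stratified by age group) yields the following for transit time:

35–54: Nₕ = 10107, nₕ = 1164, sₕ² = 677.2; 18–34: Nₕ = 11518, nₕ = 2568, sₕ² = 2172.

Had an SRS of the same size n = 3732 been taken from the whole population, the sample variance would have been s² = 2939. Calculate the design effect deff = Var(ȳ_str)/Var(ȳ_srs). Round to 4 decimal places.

Var(ȳ_str) = Σ Wₕ²(1−fₕ)sₕ²/nₕ with Wₕ = Nₕ/21625:
  35–54: (10107/21625)²·(1−1164/10107)·677.2/1164 = 0.11244942
  18–34: (11518/21625)²·(1−2568/11518)·2172/2568 = 0.18644583
  → Var(ȳ_str) = 0.29889525.
Var(ȳ_srs) = (1 − 3732/21625)·2939/3732 = 0.65160588.
deff = 0.29889525 / 0.65160588 = 0.4587.

0.4587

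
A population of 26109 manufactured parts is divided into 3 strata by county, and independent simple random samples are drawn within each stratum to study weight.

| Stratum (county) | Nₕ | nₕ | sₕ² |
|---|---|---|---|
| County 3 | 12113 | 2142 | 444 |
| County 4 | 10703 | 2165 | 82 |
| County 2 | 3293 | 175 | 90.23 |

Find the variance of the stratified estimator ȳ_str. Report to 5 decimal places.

Var(ȳ_str) = Σₕ Wₕ²(1 − fₕ)sₕ²/nₕ with Wₕ = Nₕ/N, N = 26109.
County 3: Wₕ = 0.46393964; term = 0.46393964²·(1 − 0.17683481)·444/2142 = 0.036725986.
County 4: Wₕ = 0.40993527; term = 0.40993527²·(1 − 0.20227973)·82/2165 = 0.0050773506.
County 2: Wₕ = 0.12612509; term = 0.12612509²·(1 − 0.05314303)·90.23/175 = 0.0077660516.
Sum = 0.049569388.

0.04957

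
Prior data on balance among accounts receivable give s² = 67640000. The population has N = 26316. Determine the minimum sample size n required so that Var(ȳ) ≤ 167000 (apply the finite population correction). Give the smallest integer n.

Without fpc, n₀ = s²/D = 67640000/167000 = 405.0299.
With fpc, (1 − n/N)·s²/n ≤ D requires n ≥ n₀/(1 + n₀/N) = 405.0299/(1 + 405.0299/26316) = 398.8906.
Rounding up, n = 399.

399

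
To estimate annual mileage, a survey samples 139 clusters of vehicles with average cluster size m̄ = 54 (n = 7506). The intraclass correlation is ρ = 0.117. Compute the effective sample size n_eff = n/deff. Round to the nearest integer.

1042

deff = 1 + (54 − 1)·0.117 = 1 + 6.201 = 7.201.
n_eff = 7506 / 7.201 = 1042.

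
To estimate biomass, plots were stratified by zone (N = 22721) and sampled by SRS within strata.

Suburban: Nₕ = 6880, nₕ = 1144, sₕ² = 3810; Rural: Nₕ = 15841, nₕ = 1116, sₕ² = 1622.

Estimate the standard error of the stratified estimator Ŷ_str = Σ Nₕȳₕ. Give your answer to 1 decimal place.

21689.9

Var(Ŷ_str) = Σₕ Nₕ²(1 − fₕ)sₕ²/nₕ.
Suburban: 6880²·(1 − 1144/6880)·3810/1144 = 1.3143061 × 10^8.
Rural: 15841²·(1 − 1116/15841)·1622/1116 = 3.390194 × 10^8.
Sum = 4.7045001 × 10^8.
SE = √(4.7045001 × 10^8) = 21689.9.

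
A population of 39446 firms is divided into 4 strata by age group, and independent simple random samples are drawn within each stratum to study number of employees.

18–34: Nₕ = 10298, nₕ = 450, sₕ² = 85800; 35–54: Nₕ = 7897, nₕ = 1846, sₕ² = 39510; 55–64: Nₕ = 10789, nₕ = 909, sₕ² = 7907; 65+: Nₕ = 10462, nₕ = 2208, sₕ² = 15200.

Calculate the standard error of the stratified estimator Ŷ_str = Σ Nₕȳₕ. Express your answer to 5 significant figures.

147920

Var(Ŷ_str) = Σₕ Nₕ²(1 − fₕ)sₕ²/nₕ.
18–34: 10298²·(1 − 450/10298)·85800/450 = 1.9336404 × 10^10.
35–54: 7897²·(1 − 1846/7897)·39510/1846 = 1.0227385 × 10^9.
55–64: 10789²·(1 − 909/10789)·7907/909 = 9.2722684 × 10^8.
65+: 10462²·(1 − 2208/10462)·15200/2208 = 5.9446145 × 10^8.
Sum = 2.1880831 × 10^10.
SE = √(2.1880831 × 10^10) = 147920.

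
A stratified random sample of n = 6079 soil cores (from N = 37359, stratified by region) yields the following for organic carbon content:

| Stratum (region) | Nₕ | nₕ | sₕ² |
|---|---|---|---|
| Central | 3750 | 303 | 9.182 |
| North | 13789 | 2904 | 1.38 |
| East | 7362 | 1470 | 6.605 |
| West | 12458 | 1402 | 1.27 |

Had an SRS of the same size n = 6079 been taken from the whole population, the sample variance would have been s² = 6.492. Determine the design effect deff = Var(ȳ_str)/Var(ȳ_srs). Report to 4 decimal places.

0.6272

Var(ȳ_str) = Σ Wₕ²(1−fₕ)sₕ²/nₕ with Wₕ = Nₕ/37359:
  Central: (3750/37359)²·(1−303/3750)·9.182/303 = 2.8065755 × 10^-4
  North: (13789/37359)²·(1−2904/13789)·1.38/2904 = 5.11038 × 10^-5
  East: (7362/37359)²·(1−1470/7362)·6.605/1470 = 1.3964441 × 10^-4
  West: (12458/37359)²·(1−1402/12458)·1.27/1402 = 8.939466 × 10^-5
  → Var(ȳ_str) = 5.6080042 × 10^-4.
Var(ȳ_srs) = (1 − 6079/37359)·6.492/6079 = 8.9416542 × 10^-4.
deff = (5.6080042 × 10^-4) / (8.9416542 × 10^-4) = 0.6272.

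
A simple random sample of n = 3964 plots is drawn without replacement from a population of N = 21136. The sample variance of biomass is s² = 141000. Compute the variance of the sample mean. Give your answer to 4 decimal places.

28.8990

Under SRS without replacement, Var(ȳ) = (1 − f)·s²/n with f = n/N = 3964/21136 = 0.18754731.
Var(ȳ) = (1 − 0.18754731)·141000/3964 = 0.81245269·35.570131 = 28.899049.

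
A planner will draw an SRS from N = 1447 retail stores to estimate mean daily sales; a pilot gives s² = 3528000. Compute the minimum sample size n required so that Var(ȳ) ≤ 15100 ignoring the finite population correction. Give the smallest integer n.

234

Without fpc, n₀ = s²/D = 3528000/15100 = 233.6424.
Rounding up, n = 234.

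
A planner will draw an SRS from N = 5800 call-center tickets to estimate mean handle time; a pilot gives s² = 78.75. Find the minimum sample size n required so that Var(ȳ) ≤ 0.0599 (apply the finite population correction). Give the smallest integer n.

Without fpc, n₀ = s²/D = 78.75/0.0599 = 1314.6912.
With fpc, (1 − n/N)·s²/n ≤ D requires n ≥ n₀/(1 + n₀/N) = 1314.6912/(1 + 1314.6912/5800) = 1071.7554.
Rounding up, n = 1072.

1072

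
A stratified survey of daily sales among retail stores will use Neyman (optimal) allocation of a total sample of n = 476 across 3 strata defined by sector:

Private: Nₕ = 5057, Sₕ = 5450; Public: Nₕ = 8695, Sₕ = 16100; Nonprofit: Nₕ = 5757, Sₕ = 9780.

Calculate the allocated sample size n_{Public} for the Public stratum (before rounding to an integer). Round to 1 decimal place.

Neyman allocation: nₕ = n·NₕSₕ / Σⱼ NⱼSⱼ.
Σ NⱼSⱼ = 5057·5450 + 8695·16100 + 5757·9780 = 2.2385361 × 10^8.
n_{Public} = 476·8695·16100 / (2.2385361 × 10^8) = 297.7.

297.7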